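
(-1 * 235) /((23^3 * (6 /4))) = -470 /36501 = -0.01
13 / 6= 2.17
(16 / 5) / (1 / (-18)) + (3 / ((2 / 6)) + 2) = -233 / 5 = -46.60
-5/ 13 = -0.38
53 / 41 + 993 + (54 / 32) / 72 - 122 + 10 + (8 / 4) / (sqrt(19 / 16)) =8 * sqrt(19) / 19 + 4630395 / 5248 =884.15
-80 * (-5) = 400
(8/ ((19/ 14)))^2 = 12544/ 361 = 34.75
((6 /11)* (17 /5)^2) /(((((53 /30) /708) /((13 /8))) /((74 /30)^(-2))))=538641090 /798127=674.88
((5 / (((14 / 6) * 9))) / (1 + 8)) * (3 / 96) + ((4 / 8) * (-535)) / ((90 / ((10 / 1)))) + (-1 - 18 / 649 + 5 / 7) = -117891331 / 3925152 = -30.03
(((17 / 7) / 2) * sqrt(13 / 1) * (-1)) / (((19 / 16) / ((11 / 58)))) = -748 * sqrt(13) / 3857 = -0.70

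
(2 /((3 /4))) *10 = 80 /3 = 26.67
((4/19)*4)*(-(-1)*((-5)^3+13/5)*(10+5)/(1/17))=-499392/19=-26283.79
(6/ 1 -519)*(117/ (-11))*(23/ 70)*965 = 266433219/ 154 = 1730085.84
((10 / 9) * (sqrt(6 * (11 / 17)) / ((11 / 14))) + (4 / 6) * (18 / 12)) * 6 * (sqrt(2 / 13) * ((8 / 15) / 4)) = 4 * sqrt(26) / 65 + 224 * sqrt(7293) / 21879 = 1.19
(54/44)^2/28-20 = -270311/13552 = -19.95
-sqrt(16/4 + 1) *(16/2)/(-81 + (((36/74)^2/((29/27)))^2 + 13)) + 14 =3152338802 *sqrt(5)/26775747941 + 14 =14.26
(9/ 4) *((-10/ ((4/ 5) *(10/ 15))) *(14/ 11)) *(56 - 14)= -99225/ 44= -2255.11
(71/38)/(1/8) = 284/19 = 14.95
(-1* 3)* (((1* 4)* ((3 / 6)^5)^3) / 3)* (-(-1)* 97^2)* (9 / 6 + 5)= -122317 / 16384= -7.47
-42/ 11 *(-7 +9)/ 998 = -42/ 5489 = -0.01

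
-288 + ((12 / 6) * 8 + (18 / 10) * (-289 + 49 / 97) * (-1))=119936 / 485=247.29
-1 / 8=-0.12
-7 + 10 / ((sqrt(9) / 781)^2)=6099547 / 9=677727.44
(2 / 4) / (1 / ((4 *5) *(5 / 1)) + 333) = 50 / 33301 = 0.00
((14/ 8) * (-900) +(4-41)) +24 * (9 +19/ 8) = -1339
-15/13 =-1.15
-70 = -70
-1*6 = -6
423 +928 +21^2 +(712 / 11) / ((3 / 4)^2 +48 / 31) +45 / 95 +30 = 405509047 / 218823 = 1853.14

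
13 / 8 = 1.62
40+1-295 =-254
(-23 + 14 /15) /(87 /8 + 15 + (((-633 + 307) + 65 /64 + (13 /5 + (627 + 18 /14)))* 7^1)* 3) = -21184 /6191811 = -0.00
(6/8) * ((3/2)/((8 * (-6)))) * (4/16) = -3/512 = -0.01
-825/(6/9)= -2475/2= -1237.50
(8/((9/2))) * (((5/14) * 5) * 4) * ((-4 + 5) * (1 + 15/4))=3800/63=60.32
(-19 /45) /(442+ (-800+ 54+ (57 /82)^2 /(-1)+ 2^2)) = 127756 /90920205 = 0.00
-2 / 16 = -1 / 8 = -0.12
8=8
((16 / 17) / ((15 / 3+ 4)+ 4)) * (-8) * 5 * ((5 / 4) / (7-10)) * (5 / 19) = 4000 / 12597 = 0.32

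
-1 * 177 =-177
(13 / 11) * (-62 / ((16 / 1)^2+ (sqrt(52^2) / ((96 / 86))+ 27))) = -9672 / 43505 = -0.22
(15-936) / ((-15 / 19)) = 5833 / 5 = 1166.60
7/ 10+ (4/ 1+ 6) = 107/ 10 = 10.70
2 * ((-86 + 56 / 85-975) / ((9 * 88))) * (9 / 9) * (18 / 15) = -30043 / 9350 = -3.21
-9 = -9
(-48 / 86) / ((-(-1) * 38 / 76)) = -48 / 43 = -1.12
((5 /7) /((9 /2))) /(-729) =-10 /45927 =-0.00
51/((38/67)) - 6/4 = 1680/19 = 88.42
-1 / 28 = -0.04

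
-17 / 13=-1.31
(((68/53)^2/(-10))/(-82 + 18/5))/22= 289/3028102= 0.00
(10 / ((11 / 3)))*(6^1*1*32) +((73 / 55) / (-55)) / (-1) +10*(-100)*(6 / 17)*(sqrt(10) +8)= -118270759 / 51425- 6000*sqrt(10) / 17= -3415.97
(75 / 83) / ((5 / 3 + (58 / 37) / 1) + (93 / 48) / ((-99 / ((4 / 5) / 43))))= 236263500 / 845543659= 0.28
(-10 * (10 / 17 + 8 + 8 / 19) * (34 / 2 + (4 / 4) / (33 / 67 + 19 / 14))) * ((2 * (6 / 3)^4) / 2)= -2833920960 / 112081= -25284.58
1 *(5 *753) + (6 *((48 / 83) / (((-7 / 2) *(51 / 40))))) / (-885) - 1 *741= 1762215344 / 582743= 3024.00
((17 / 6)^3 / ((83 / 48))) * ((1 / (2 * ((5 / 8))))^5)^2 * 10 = 20606615552 / 1458984375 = 14.12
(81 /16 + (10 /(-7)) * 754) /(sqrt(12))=-120073 * sqrt(3) /672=-309.48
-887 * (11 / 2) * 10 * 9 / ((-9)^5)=48785 / 6561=7.44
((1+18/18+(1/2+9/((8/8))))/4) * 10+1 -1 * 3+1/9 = 967/36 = 26.86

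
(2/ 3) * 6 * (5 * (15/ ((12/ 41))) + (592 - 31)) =3269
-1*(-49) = 49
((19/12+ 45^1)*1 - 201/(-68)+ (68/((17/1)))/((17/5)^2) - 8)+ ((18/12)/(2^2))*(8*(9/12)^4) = 9507193/221952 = 42.83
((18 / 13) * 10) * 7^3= 61740 / 13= 4749.23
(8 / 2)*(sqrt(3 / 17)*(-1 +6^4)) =5180*sqrt(51) / 17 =2176.04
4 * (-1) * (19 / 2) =-38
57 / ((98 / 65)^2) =240825 / 9604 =25.08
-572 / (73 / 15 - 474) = 1.22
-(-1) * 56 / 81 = 56 / 81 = 0.69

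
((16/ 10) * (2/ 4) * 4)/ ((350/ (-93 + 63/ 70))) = -3684/ 4375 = -0.84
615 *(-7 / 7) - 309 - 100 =-1024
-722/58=-361/29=-12.45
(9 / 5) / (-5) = -9 / 25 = -0.36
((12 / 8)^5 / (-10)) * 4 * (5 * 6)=-729 / 8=-91.12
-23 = -23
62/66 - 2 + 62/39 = 227/429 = 0.53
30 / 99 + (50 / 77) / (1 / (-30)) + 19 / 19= -4199 / 231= -18.18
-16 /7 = -2.29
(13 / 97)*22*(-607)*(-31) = 5381662 / 97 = 55481.05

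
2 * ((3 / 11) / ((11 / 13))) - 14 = -1616 / 121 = -13.36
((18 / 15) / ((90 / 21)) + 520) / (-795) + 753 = 14952868 / 19875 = 752.35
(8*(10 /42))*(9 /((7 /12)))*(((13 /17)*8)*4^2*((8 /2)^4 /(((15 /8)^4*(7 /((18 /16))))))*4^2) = 111669149696 /728875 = 153207.55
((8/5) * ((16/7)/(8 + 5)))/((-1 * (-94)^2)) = -32/1005095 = -0.00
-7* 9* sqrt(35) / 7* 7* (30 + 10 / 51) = -32340* sqrt(35) / 17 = -11254.47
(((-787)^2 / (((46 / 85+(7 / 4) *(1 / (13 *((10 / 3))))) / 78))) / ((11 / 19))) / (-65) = -124835060688 / 56551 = -2207477.51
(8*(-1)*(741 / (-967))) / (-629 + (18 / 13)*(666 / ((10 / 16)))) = 385320 / 53203373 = 0.01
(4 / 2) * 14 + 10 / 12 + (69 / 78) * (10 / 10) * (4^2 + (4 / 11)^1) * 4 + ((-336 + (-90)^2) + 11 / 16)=53892167 / 6864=7851.42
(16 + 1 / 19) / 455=61 / 1729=0.04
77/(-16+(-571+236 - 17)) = -77/368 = -0.21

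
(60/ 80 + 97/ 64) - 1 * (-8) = 657/ 64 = 10.27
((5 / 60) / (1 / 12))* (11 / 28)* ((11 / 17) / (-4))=-0.06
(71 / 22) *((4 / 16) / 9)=71 / 792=0.09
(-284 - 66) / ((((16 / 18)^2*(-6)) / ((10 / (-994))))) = -3375 / 4544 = -0.74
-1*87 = -87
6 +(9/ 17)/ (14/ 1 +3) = 1743/ 289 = 6.03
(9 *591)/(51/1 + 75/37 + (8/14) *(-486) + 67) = -1377621/40841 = -33.73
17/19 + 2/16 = 155/152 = 1.02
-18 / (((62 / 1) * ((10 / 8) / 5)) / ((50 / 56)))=-1.04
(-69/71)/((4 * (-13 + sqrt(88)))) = 23 * sqrt(22)/3834 + 299/7668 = 0.07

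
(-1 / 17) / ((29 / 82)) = -82 / 493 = -0.17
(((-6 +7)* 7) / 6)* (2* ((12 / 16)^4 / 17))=189 / 4352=0.04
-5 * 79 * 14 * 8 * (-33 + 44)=-486640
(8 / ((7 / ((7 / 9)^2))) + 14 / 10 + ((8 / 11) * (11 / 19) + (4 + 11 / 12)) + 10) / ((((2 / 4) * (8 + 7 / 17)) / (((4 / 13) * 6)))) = 36479756 / 4768335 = 7.65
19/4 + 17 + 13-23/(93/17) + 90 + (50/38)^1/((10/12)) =122.12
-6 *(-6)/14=18/7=2.57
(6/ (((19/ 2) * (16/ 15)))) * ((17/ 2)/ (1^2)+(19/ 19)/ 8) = 3105/ 608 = 5.11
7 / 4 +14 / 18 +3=199 / 36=5.53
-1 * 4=-4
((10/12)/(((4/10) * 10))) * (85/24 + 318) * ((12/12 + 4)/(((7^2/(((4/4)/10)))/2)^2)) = 7717/1382976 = 0.01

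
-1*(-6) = 6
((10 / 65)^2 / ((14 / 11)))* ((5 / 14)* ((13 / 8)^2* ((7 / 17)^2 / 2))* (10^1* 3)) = 825 / 18496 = 0.04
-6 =-6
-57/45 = -19/15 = -1.27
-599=-599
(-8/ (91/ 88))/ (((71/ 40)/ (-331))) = 9320960/ 6461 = 1442.65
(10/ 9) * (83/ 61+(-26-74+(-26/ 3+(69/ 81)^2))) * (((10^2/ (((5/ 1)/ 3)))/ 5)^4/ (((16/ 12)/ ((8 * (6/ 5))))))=-9706541056/ 549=-17680402.65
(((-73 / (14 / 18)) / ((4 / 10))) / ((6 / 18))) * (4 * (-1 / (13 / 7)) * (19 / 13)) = 374490 / 169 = 2215.92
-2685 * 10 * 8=-214800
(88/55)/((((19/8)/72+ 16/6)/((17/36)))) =2176/7775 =0.28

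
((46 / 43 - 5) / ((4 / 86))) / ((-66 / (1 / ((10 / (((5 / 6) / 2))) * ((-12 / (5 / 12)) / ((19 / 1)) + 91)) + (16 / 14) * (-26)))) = -7171739263 / 188518176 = -38.04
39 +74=113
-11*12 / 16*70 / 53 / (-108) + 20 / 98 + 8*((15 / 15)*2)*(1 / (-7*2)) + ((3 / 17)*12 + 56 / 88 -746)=-744.08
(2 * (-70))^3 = -2744000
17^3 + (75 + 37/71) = 354185/71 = 4988.52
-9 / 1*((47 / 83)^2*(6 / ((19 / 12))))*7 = -10020024 / 130891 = -76.55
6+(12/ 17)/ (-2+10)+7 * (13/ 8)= 17.46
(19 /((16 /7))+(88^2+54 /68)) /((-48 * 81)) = -2108845 /1057536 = -1.99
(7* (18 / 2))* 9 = 567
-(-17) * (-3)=-51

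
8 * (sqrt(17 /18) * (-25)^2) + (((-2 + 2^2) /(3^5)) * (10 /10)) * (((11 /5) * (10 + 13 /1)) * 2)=1012 /1215 + 2500 * sqrt(34) /3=4859.96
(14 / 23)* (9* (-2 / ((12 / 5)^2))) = -175 / 92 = -1.90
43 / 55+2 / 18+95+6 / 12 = 95429 / 990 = 96.39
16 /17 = 0.94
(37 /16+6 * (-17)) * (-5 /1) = 7975 /16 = 498.44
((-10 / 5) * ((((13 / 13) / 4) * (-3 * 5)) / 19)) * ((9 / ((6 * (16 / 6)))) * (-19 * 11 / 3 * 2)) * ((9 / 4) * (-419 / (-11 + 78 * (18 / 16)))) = 1866645 / 4912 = 380.02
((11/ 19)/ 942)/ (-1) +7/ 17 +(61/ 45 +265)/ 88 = 345193693/ 100407780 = 3.44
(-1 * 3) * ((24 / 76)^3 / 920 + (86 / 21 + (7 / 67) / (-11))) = -49879237354 / 4069341815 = -12.26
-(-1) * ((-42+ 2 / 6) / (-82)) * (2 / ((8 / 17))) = 2125 / 984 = 2.16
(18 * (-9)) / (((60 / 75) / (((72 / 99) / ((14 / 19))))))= -15390 / 77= -199.87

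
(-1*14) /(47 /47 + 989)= -7 /495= -0.01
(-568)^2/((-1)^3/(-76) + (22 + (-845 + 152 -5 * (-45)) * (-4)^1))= 24519424/143945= 170.34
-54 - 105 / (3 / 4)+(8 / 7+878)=4796 / 7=685.14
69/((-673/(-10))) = 1.03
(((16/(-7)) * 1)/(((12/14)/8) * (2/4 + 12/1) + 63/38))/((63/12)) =-0.15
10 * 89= 890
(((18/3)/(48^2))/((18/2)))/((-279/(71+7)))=-0.00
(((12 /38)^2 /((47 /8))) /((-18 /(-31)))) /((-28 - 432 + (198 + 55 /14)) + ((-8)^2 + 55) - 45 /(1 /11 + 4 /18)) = -215264 /2082309009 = -0.00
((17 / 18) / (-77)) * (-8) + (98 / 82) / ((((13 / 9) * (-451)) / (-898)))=26435138 / 15144129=1.75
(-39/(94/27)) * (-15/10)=3159/188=16.80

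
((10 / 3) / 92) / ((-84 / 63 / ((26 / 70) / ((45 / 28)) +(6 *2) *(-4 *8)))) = 21587 / 2070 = 10.43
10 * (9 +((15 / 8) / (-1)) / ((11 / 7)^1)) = 3435 / 44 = 78.07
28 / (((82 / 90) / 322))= 405720 / 41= 9895.61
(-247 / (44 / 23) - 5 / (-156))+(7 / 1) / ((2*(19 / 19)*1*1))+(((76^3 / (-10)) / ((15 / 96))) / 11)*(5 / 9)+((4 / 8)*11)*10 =-183522401 / 12870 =-14259.70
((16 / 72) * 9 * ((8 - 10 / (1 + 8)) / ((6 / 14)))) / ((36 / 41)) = 8897 / 243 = 36.61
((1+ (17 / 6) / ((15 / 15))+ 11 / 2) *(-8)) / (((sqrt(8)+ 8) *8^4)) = -0.00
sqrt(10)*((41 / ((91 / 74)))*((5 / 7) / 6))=7585*sqrt(10) / 1911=12.55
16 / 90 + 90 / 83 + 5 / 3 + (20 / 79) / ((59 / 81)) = 57037379 / 17408835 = 3.28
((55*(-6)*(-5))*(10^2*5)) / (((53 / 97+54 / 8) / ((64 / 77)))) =1862400000 / 19817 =93979.92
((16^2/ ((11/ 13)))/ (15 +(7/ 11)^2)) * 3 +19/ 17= 237803/ 3961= 60.04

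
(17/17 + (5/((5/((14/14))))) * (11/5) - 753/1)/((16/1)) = -3749/80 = -46.86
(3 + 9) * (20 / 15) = 16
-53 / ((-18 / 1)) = 53 / 18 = 2.94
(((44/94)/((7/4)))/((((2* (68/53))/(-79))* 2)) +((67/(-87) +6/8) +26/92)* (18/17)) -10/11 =-194860136/41035841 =-4.75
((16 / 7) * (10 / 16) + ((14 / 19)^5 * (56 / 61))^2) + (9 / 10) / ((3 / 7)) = 5698480475543879207 / 1596958828169426470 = 3.57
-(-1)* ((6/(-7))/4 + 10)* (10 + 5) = 2055/14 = 146.79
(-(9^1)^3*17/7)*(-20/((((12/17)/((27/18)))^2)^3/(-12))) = -4487053389255/114688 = -39124000.67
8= 8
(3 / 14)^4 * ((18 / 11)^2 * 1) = 0.01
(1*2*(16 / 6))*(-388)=-6208 / 3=-2069.33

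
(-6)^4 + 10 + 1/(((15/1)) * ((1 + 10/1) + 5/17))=3761297/2880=1306.01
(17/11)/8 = 17/88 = 0.19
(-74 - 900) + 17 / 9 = -8749 / 9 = -972.11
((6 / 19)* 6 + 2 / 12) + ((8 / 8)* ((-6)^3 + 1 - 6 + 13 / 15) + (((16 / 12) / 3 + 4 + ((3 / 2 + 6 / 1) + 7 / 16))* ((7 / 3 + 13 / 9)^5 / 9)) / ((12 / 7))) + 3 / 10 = 217961480729 / 545258466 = 399.74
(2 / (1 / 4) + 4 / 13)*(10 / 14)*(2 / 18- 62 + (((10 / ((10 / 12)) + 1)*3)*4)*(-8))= -707340 / 91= -7772.97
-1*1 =-1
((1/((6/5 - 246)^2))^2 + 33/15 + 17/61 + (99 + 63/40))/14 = 70548705837620897/9584148766187520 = 7.36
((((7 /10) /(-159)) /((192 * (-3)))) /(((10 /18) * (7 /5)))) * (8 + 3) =11 /101760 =0.00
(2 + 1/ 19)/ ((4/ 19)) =39/ 4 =9.75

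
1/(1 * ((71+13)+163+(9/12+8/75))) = 300/74357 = 0.00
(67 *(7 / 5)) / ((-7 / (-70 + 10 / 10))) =4623 / 5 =924.60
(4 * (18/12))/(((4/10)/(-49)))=-735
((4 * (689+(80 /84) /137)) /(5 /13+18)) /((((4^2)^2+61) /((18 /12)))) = 51539098 /72656717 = 0.71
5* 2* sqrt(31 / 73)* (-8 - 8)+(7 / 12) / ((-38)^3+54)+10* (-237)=-2474.27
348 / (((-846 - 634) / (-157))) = 13659 / 370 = 36.92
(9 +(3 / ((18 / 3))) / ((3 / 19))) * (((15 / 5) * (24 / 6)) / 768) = 73 / 384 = 0.19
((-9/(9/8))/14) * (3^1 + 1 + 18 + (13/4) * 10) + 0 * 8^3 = -218/7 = -31.14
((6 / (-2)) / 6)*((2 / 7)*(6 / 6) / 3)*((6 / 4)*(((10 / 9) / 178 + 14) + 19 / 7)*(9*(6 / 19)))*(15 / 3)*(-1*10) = 14062800 / 82859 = 169.72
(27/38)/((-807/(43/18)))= -43/20444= -0.00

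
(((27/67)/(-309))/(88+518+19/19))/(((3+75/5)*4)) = -1/33511256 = -0.00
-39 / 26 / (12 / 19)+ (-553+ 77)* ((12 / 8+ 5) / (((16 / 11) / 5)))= -10638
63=63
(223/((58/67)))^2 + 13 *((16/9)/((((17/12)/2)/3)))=3800566873/57188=66457.42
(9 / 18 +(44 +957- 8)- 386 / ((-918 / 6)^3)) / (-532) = -7116594271 / 3810797928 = -1.87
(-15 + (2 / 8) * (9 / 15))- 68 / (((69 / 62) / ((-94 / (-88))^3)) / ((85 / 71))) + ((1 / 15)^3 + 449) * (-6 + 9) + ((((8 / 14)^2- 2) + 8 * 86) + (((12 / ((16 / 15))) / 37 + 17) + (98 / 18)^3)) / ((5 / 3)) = 1687233854459971759 / 957565119357000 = 1762.00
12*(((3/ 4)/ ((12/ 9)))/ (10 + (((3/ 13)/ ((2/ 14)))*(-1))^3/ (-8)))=118638/ 185021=0.64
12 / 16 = 3 / 4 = 0.75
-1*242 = -242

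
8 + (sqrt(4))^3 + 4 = 20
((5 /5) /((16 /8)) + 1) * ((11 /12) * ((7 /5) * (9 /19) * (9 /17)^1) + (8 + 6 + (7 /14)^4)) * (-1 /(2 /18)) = -10035657 /51680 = -194.19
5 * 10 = 50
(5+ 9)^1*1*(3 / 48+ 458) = 6412.88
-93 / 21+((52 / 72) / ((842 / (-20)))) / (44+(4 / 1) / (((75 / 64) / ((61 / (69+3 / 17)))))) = -520360143 / 117490996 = -4.43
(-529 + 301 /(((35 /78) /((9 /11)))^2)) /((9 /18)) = 19977994 /21175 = 943.47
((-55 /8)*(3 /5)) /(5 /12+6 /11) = -1089 /254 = -4.29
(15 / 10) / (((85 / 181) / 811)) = 2590.43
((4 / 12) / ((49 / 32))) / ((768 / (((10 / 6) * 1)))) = 5 / 10584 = 0.00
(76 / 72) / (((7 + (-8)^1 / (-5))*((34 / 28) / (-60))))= -13300 / 2193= -6.06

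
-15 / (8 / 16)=-30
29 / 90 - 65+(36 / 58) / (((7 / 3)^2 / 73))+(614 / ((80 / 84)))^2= 531487480291 / 1278900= 415581.73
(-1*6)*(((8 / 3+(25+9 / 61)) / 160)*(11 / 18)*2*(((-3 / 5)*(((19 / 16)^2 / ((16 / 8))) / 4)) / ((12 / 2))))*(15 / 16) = 2021239 / 95944704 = 0.02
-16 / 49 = -0.33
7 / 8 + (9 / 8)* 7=35 / 4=8.75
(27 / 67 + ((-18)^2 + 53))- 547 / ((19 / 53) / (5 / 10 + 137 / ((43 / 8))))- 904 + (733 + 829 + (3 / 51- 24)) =-71918916145 / 1861126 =-38642.69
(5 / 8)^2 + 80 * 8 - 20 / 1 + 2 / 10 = 198589 / 320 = 620.59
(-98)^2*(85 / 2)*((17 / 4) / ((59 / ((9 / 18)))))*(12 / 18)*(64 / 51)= 6530720 / 531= 12298.91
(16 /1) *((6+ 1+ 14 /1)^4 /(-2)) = -1555848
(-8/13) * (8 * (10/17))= -640/221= -2.90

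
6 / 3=2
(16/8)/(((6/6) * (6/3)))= 1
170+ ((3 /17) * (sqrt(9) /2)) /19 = 109829 /646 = 170.01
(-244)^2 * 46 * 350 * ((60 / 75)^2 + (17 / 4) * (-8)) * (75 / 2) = -1199120529600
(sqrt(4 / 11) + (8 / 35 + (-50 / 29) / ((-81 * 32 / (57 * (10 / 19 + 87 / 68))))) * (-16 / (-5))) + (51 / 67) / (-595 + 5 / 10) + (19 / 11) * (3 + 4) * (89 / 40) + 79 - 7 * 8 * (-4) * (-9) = -1075052745849847 / 563105881800 + 2 * sqrt(11) / 11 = -1908.55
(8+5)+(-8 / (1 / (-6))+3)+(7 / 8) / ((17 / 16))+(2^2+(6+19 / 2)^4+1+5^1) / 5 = 15790737 / 1360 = 11610.84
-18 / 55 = -0.33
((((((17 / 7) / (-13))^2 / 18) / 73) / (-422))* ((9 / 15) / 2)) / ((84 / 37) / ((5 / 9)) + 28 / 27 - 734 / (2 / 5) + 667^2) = -96237 / 2258266872082097968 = -0.00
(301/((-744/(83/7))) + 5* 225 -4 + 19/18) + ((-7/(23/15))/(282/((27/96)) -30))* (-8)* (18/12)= 83686014077/74899224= 1117.31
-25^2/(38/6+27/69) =-43125/464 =-92.94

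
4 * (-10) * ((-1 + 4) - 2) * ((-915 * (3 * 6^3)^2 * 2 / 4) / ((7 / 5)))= 38421216000 / 7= 5488745142.86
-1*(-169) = 169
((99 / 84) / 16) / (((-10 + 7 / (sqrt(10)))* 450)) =-11 / 639072 - 11* sqrt(10) / 9129600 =-0.00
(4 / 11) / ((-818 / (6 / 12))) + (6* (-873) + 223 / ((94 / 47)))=-46128249 / 8998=-5126.50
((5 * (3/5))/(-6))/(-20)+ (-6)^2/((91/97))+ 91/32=600489/14560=41.24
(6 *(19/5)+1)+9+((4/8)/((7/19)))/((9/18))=1243/35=35.51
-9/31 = -0.29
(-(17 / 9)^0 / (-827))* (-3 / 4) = -3 / 3308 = -0.00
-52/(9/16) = -832/9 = -92.44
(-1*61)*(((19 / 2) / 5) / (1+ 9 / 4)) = -2318 / 65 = -35.66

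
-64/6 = -32/3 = -10.67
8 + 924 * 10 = 9248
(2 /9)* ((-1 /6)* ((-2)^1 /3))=2 /81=0.02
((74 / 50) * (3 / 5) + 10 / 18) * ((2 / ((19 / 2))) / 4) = 1624 / 21375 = 0.08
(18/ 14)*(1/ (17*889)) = 9/ 105791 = 0.00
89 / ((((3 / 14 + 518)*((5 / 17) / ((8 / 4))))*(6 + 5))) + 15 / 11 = 586489 / 399025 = 1.47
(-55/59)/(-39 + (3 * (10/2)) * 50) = -55/41949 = -0.00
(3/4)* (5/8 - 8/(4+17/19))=-751/992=-0.76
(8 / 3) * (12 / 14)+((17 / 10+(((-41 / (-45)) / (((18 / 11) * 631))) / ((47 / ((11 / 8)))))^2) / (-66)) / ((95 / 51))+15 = 17.27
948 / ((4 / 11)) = 2607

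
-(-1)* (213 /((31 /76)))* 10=5221.94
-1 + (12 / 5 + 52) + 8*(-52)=-1813 / 5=-362.60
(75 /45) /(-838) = -5 /2514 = -0.00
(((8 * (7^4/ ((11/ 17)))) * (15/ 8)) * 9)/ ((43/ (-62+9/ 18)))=-677766285/ 946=-716454.85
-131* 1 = -131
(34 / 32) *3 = 51 / 16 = 3.19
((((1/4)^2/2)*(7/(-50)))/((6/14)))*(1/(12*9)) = -49/518400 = -0.00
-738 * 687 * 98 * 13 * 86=-55549605384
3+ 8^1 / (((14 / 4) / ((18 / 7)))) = 435 / 49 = 8.88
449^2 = 201601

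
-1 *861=-861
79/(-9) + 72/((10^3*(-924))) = -3041527/346500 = -8.78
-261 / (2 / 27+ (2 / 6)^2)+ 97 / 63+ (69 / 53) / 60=-94015463 / 66780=-1407.84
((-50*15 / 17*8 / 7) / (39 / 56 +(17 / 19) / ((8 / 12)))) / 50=-6080 / 12291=-0.49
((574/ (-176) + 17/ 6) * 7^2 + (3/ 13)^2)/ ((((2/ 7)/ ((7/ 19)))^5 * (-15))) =4.97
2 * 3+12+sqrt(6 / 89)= sqrt(534) / 89+18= 18.26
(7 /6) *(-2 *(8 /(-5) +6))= -154 /15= -10.27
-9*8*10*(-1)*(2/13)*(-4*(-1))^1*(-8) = -46080/13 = -3544.62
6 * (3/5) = 18/5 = 3.60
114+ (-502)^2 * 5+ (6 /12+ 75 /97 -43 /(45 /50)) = 2200112767 /1746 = 1260087.50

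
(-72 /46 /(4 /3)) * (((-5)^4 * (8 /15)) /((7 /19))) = -171000 /161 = -1062.11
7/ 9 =0.78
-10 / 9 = -1.11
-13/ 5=-2.60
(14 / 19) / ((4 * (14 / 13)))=13 / 76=0.17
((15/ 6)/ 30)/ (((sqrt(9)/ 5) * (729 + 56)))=1/ 5652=0.00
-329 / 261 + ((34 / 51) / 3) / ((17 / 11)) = -4955 / 4437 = -1.12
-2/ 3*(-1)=2/ 3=0.67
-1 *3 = -3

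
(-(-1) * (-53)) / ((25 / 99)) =-5247 / 25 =-209.88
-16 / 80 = -1 / 5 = -0.20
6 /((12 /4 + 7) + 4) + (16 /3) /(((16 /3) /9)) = 66 /7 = 9.43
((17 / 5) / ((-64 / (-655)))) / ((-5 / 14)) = -97.43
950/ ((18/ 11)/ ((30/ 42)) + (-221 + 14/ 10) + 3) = -52250/ 11787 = -4.43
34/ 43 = 0.79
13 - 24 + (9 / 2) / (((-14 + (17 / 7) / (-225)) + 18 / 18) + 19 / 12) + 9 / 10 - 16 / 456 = -432063061 / 41036010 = -10.53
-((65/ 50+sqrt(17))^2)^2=-4642361/ 10000 - 24297 * sqrt(17)/ 250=-864.95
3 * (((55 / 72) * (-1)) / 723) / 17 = -55 / 294984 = -0.00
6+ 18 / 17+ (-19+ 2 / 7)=-1387 / 119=-11.66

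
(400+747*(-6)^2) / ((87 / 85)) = 26664.60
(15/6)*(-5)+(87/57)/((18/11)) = -1978/171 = -11.57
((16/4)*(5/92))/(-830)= -1/3818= -0.00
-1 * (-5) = 5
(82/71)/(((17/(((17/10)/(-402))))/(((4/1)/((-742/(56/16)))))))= 41/7563630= 0.00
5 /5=1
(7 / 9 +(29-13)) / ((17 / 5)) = 755 / 153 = 4.93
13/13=1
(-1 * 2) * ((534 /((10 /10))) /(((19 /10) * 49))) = -10680 /931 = -11.47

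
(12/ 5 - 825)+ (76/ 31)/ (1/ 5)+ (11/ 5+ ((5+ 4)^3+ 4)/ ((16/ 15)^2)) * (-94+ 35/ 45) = -21810302281/ 357120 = -61072.76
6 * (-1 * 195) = -1170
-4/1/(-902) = 2/451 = 0.00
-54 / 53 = -1.02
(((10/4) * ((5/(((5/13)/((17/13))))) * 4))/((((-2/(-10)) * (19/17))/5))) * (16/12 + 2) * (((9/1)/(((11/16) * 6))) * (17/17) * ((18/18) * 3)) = 82966.51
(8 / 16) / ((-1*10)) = -1 / 20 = -0.05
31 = 31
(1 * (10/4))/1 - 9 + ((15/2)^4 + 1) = 50537/16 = 3158.56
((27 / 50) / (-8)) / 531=-3 / 23600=-0.00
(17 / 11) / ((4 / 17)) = 289 / 44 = 6.57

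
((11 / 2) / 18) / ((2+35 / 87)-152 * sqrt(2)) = -0.00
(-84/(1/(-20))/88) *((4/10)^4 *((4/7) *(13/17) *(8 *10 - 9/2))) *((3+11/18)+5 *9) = 439712/561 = 783.80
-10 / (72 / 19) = -95 / 36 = -2.64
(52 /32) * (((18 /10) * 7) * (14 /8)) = 5733 /160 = 35.83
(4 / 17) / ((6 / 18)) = 12 / 17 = 0.71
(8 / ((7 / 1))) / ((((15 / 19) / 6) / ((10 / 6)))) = 304 / 21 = 14.48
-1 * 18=-18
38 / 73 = 0.52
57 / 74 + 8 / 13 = 1333 / 962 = 1.39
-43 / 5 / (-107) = 43 / 535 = 0.08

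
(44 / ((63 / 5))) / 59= 220 / 3717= 0.06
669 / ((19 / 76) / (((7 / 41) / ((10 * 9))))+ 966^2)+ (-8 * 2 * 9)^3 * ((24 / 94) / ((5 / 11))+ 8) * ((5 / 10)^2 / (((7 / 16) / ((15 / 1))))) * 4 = -1255969384279331774 / 1432907847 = -876517905.12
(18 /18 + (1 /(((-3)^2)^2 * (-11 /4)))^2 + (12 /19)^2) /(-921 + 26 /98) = -19644868369 /12929841405756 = -0.00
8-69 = -61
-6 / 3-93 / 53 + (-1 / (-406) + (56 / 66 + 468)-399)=46934537 / 710094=66.10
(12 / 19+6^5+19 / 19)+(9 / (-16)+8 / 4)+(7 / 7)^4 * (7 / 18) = 21284597 / 2736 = 7779.46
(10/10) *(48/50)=24/25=0.96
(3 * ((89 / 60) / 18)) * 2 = 89 / 180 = 0.49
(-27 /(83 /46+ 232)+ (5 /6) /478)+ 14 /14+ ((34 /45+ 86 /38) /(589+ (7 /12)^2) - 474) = -10939367811257 /23122317900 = -473.11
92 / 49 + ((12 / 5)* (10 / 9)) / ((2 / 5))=1256 / 147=8.54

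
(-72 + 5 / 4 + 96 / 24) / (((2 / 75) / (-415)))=8310375 / 8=1038796.88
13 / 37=0.35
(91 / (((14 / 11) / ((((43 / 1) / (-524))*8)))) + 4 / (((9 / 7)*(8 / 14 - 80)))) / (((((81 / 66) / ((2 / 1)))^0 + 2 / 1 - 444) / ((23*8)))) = 1416582512 / 72271521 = 19.60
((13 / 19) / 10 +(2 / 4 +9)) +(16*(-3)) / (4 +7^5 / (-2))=9.57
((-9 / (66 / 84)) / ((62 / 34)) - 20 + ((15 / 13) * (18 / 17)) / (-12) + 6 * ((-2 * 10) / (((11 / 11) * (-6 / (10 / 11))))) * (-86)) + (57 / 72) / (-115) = -1590.03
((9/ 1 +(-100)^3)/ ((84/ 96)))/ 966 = -3999964/ 3381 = -1183.07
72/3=24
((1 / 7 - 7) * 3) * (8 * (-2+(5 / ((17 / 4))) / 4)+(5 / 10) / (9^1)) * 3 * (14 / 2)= 99816 / 17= 5871.53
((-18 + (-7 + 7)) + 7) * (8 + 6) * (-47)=7238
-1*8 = -8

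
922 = 922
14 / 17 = 0.82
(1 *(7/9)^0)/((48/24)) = 1/2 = 0.50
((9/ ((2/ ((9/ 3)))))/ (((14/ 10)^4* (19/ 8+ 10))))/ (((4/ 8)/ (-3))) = -45000/ 26411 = -1.70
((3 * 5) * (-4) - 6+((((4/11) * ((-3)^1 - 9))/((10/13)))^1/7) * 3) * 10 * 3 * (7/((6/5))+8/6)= -14712.70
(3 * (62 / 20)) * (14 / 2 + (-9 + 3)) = 93 / 10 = 9.30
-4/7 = -0.57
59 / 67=0.88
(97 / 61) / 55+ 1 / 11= 402 / 3355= 0.12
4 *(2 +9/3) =20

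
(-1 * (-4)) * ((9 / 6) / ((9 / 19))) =38 / 3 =12.67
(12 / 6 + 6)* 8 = 64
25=25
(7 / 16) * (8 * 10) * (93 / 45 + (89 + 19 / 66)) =70343 / 22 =3197.41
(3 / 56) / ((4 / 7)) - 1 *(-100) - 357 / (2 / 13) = -71053 / 32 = -2220.41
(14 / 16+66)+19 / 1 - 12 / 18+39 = 124.21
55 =55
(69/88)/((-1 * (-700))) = 69/61600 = 0.00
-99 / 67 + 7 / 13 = -818 / 871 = -0.94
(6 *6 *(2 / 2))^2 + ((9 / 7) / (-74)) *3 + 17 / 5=3365311 / 2590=1299.35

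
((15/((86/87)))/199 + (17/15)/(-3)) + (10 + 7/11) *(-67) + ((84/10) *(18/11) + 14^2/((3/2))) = -4816226237/8471430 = -568.53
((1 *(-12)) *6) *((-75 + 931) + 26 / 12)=-61788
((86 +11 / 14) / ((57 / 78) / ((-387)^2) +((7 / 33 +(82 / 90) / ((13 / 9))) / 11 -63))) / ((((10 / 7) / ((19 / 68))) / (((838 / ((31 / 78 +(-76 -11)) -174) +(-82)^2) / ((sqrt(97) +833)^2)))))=-365335276056718837545 / 139765669032347266056704 +51590171925022185* sqrt(97) / 8221509943079250944512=-0.00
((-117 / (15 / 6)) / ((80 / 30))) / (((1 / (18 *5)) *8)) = -3159 / 16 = -197.44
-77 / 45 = -1.71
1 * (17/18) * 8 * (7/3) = 476/27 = 17.63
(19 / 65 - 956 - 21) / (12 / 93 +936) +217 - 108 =101819317 / 943150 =107.96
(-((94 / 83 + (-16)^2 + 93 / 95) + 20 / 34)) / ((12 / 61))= -2115321583 / 1608540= -1315.06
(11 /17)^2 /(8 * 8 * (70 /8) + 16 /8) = 121 /162418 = 0.00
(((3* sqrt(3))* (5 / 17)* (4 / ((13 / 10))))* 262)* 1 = 157200* sqrt(3) / 221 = 1232.03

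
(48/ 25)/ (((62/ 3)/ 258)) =18576/ 775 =23.97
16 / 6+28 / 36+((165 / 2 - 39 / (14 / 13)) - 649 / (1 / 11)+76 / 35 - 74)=-2255746 / 315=-7161.10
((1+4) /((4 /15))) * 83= 6225 /4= 1556.25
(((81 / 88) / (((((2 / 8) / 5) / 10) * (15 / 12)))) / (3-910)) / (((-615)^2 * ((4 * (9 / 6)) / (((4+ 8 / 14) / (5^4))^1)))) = -192 / 366872996875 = -0.00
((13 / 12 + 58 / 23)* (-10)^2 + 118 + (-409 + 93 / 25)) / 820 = 126317 / 1414500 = 0.09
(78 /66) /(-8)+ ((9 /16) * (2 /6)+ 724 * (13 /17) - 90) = 1387351 /2992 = 463.69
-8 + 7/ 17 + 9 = 24/ 17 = 1.41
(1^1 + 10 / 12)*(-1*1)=-11 / 6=-1.83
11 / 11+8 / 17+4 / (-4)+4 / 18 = 106 / 153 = 0.69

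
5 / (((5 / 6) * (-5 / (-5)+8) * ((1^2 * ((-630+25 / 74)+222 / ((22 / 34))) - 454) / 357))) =-193732 / 602825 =-0.32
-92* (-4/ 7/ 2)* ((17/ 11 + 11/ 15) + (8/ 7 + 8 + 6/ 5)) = 2682352/ 8085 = 331.77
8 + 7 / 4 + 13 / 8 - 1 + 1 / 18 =751 / 72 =10.43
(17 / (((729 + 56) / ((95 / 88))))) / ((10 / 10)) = 323 / 13816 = 0.02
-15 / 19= -0.79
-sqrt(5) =-2.24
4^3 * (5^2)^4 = 25000000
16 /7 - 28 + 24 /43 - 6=-9378 /301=-31.16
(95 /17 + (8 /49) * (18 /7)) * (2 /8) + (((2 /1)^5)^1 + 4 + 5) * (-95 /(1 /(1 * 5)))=-19473.50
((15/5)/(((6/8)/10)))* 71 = 2840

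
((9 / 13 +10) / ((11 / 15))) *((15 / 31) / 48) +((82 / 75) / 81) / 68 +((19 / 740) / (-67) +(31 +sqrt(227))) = sqrt(227) +565591420829681 / 18158896126800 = 46.21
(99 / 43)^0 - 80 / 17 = -63 / 17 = -3.71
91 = 91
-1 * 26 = -26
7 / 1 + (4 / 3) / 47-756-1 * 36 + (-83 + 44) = -116180 / 141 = -823.97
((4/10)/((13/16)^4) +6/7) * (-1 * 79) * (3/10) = -210258579/4998175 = -42.07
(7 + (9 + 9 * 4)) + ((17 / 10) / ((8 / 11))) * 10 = 603 / 8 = 75.38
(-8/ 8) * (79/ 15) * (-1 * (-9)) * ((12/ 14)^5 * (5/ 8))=-230364/ 16807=-13.71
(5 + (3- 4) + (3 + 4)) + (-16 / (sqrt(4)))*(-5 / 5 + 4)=-13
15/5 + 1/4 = 13/4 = 3.25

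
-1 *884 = -884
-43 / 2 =-21.50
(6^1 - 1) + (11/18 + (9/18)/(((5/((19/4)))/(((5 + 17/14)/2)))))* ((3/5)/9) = 777037/151200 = 5.14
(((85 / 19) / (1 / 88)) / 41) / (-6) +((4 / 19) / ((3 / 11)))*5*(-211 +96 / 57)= -11981200 / 14801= -809.49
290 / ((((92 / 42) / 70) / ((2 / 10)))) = 42630 / 23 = 1853.48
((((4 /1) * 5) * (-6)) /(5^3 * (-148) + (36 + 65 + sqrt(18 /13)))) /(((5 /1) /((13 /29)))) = 104 * sqrt(26) /14180360695 + 8291816 /14180360695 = 0.00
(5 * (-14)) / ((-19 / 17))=1190 / 19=62.63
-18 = -18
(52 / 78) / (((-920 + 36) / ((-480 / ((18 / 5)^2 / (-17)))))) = -500 / 1053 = -0.47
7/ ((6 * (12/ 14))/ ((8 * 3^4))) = 882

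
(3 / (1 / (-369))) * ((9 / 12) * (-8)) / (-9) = -738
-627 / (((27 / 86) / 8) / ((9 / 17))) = -143792 / 17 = -8458.35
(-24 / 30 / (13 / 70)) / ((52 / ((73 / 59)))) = -1022 / 9971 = -0.10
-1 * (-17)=17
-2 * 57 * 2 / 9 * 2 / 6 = -76 / 9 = -8.44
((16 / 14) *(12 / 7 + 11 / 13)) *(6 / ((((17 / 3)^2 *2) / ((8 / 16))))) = 0.14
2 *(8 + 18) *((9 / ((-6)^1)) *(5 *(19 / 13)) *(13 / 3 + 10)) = -8170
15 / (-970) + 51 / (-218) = -2637 / 10573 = -0.25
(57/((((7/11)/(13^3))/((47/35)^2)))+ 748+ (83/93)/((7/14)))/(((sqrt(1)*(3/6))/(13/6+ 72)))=25239626194217/478485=52749043.74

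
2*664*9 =11952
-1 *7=-7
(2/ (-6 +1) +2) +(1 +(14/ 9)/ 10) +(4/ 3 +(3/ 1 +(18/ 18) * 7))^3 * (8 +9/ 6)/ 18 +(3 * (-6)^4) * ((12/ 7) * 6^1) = 346679966/ 8505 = 40761.90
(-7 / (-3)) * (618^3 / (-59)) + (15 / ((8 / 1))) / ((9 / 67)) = -13217606027 / 1416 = -9334467.53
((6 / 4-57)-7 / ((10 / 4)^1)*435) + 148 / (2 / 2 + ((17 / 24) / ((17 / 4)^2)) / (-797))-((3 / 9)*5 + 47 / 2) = -140305652 / 121935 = -1150.66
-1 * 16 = -16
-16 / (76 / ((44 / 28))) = -44 / 133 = -0.33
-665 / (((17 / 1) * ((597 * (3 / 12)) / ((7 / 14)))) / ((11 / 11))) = -1330 / 10149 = -0.13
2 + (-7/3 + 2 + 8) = 29/3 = 9.67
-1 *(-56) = 56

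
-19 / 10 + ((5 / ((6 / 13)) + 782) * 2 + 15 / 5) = 47603 / 30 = 1586.77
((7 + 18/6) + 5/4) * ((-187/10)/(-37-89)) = 187/112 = 1.67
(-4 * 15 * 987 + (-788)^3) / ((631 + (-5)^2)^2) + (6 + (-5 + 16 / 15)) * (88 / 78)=-71422607629 / 62936640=-1134.83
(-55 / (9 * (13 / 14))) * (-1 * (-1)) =-770 / 117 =-6.58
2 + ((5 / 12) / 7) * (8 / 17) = 724 / 357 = 2.03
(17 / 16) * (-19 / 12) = -323 / 192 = -1.68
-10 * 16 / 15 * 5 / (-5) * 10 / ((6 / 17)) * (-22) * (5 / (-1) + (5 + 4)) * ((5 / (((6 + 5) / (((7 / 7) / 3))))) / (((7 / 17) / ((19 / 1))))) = -35142400 / 189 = -185938.62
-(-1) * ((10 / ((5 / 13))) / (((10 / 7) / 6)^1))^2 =298116 / 25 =11924.64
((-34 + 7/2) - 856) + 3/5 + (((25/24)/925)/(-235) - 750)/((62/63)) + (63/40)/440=-1563613310913/948798400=-1647.99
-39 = -39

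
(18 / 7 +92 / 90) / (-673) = -1132 / 211995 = -0.01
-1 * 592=-592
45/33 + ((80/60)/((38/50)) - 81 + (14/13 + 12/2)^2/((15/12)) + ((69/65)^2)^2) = -409034019133/11192341875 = -36.55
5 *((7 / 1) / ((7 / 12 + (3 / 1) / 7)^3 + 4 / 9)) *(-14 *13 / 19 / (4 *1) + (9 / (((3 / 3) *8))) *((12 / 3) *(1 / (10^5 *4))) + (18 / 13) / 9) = -28705251489579 / 541886507500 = -52.97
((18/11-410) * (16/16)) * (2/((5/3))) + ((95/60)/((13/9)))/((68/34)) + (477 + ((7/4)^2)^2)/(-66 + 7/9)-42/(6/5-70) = -2293123972641/4620112640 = -496.34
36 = 36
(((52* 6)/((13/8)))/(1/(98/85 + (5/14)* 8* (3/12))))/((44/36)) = 174528/595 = 293.32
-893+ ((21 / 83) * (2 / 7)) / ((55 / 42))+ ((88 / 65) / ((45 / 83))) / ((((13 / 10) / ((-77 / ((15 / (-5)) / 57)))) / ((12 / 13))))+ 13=10314605668 / 6017583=1714.08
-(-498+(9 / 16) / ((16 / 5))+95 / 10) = 488.32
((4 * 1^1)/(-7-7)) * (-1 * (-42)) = -12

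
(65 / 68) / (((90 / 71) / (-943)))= -711.10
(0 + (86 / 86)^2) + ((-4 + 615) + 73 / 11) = 6805 / 11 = 618.64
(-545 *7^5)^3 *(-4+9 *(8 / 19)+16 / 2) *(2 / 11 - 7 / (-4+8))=1962053845985863994361375 / 209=9387817444908440164408.49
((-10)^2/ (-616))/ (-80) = 0.00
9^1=9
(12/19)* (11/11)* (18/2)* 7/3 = 252/19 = 13.26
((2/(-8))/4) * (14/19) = -7/152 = -0.05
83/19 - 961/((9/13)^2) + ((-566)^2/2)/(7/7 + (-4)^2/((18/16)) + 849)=-10865104933/5985171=-1815.34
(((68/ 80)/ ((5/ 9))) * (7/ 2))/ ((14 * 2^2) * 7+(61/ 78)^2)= 0.01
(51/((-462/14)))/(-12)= 17/132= 0.13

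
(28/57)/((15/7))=196/855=0.23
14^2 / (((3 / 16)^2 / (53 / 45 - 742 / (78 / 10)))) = -2757723136 / 5265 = -523784.07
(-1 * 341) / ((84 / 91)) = -4433 / 12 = -369.42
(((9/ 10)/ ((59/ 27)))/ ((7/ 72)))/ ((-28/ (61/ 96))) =-44469/ 462560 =-0.10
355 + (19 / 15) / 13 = 69244 / 195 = 355.10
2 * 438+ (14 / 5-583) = 1479 / 5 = 295.80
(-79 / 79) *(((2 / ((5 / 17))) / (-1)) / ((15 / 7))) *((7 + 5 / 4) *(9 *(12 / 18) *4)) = 15708 / 25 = 628.32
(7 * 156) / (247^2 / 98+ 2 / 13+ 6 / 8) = 2782416 / 1588537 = 1.75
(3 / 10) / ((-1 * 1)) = -3 / 10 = -0.30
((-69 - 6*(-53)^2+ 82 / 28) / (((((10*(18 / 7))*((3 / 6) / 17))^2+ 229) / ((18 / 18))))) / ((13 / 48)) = -11501046312 / 42262597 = -272.13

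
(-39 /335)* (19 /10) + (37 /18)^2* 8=9112279 /271350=33.58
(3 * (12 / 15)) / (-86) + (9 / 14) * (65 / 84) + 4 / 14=63653 / 84280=0.76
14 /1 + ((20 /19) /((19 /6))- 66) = -18652 /361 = -51.67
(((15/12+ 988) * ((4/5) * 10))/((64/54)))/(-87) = -35613/464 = -76.75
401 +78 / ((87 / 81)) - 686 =-6159 / 29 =-212.38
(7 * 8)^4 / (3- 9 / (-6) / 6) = 39337984 / 13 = 3025998.77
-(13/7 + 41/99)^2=-2477476/480249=-5.16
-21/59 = -0.36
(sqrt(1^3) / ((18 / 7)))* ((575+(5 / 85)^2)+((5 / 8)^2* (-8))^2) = 75711223 / 332928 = 227.41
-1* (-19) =19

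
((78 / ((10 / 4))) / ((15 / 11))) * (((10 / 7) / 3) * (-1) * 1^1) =-1144 / 105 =-10.90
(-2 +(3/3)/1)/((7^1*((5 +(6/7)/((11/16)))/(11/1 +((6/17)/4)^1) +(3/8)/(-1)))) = -2552/3365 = -0.76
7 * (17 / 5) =119 / 5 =23.80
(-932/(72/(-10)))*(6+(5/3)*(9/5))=1165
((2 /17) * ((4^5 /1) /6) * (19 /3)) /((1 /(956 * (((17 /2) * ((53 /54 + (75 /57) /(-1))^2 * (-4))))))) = -57585891328 /124659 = -461947.32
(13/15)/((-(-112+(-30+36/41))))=533/86790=0.01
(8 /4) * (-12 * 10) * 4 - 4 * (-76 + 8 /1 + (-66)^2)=-18112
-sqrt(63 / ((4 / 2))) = -3 * sqrt(14) / 2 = -5.61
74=74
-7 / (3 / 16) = -112 / 3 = -37.33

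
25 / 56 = 0.45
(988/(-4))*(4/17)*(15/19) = -780/17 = -45.88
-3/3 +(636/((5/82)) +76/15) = 156517/15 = 10434.47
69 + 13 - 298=-216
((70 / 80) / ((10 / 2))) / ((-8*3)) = -7 / 960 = -0.01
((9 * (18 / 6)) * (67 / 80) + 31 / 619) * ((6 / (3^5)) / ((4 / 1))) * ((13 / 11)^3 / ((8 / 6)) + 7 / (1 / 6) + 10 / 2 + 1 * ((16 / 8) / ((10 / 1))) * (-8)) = 1393277983253 / 213552028800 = 6.52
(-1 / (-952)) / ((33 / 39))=13 / 10472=0.00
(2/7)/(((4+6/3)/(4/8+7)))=0.36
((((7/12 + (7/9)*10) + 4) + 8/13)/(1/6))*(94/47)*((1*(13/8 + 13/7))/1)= 30365/56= 542.23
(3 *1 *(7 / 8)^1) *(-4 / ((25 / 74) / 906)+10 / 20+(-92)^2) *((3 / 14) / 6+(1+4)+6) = -104868729 / 1600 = -65542.96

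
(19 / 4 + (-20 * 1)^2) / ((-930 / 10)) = -4.35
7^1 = 7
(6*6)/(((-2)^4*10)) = 9/40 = 0.22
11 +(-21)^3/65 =-8546/65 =-131.48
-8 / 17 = -0.47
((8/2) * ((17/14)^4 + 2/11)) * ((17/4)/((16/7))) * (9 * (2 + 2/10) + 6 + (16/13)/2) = 29059488407/62782720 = 462.86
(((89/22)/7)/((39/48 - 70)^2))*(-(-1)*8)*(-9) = -91136/10484397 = -0.01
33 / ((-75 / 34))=-14.96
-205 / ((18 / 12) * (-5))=82 / 3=27.33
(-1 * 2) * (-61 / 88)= 61 / 44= 1.39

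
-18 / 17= -1.06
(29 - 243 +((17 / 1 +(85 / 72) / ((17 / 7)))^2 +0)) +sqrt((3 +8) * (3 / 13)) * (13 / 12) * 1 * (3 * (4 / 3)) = sqrt(429) / 3 +475705 / 5184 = 98.67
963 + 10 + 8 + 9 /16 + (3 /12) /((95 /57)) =78537 /80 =981.71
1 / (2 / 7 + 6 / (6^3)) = 252 / 79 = 3.19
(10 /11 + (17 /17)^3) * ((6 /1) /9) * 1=14 /11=1.27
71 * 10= 710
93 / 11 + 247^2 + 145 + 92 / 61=41041019 / 671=61163.96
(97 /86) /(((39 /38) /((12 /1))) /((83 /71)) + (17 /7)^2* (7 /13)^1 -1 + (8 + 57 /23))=1280656468 /14450863757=0.09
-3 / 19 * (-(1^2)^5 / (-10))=-3 / 190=-0.02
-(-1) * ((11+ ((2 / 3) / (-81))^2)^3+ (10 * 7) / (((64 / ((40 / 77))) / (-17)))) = 11970527293904438483 / 9059209812164556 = 1321.37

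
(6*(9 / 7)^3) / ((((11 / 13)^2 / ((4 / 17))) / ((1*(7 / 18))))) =164268 / 100793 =1.63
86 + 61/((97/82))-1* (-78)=20910/97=215.57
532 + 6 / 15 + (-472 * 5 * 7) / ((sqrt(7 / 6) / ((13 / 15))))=2662 / 5 - 6136 * sqrt(42) / 3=-12722.87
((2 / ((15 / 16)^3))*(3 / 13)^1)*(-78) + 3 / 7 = -113563 / 2625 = -43.26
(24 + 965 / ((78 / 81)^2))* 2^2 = 719709 / 169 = 4258.63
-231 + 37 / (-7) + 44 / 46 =-37888 / 161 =-235.33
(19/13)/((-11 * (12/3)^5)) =-0.00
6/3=2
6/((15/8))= 16/5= 3.20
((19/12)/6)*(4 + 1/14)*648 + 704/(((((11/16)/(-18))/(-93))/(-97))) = -2327841261/14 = -166274375.79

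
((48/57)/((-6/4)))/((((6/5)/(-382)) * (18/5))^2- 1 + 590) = -0.00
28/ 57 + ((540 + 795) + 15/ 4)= 305347/ 228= 1339.24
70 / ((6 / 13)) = 455 / 3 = 151.67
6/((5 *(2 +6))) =3/20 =0.15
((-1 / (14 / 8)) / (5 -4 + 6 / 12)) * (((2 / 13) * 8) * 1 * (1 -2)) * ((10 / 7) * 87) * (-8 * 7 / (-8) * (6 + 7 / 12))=733120 / 273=2685.42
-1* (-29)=29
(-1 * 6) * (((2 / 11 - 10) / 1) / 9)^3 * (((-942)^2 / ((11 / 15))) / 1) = 9425780.29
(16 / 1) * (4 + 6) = 160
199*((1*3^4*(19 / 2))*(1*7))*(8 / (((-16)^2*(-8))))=-2143827 / 512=-4187.16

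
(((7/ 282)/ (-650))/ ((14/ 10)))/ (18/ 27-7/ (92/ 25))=23/ 1041755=0.00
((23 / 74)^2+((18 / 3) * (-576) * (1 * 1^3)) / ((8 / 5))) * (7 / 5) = -82793417 / 27380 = -3023.86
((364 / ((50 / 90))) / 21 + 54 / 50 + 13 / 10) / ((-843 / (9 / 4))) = -5037 / 56200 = -0.09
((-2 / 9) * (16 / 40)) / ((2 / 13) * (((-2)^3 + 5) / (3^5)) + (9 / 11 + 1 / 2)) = -10296 / 152465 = -0.07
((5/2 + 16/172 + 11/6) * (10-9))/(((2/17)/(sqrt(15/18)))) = 34.35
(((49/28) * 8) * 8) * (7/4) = 196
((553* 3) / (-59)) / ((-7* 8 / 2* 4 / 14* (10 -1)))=553 / 1416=0.39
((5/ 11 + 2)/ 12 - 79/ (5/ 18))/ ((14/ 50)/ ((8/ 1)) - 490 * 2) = 69470/ 239547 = 0.29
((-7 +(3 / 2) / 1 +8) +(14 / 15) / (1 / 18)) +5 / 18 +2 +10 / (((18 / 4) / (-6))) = 371 / 45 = 8.24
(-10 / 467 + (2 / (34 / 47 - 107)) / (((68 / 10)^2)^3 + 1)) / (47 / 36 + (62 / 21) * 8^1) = -432120902943520 / 502975171838656077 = -0.00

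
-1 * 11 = -11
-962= -962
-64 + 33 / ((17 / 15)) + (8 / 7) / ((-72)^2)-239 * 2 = -39549367 / 77112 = -512.88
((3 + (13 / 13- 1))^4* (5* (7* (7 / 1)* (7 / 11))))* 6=833490 / 11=75771.82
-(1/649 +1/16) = -665/10384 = -0.06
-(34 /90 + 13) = -602 /45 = -13.38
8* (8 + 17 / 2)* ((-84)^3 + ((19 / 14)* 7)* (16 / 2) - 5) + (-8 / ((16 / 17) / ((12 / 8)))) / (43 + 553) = -186494493555 / 2384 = -78227556.02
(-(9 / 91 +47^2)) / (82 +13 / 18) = -3618504 / 135499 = -26.71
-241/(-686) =241/686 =0.35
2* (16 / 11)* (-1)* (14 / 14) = -32 / 11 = -2.91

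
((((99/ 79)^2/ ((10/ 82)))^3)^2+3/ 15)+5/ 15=12631263092178855724338784248250123/ 2769914579609725939755046875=4560163.40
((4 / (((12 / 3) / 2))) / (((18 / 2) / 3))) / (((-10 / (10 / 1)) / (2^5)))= -21.33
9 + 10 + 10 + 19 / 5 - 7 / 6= 949 / 30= 31.63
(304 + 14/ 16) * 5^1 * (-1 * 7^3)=-4182885/ 8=-522860.62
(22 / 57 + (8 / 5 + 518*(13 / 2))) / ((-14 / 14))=-960161 / 285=-3368.99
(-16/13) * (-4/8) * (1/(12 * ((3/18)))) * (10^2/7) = 400/91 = 4.40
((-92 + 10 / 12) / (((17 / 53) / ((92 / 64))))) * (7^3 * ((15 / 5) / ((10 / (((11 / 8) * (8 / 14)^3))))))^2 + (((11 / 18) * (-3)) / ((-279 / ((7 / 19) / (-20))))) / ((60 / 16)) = -284759.83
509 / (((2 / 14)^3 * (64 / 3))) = 523761 / 64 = 8183.77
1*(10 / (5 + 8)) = 10 / 13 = 0.77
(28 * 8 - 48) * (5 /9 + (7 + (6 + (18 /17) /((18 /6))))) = 374528 /153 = 2447.90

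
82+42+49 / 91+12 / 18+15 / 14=68947 / 546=126.28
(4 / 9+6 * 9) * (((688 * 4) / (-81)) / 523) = -1348480 / 381267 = -3.54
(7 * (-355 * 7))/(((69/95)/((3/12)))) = -5987.41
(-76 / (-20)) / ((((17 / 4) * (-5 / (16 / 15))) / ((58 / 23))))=-70528 / 146625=-0.48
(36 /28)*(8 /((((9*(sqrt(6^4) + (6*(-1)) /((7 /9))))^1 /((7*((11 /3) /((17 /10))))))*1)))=0.61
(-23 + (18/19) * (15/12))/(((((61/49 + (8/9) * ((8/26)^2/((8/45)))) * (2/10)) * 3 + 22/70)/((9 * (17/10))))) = -1050337197/4233200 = -248.12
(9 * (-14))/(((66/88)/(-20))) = 3360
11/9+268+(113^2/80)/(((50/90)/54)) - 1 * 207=28037803/1800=15576.56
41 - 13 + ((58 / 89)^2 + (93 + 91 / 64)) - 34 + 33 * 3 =95227691 / 506944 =187.85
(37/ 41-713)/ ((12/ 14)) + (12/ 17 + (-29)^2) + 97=75224/ 697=107.93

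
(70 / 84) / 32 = 5 / 192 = 0.03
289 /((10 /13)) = 3757 /10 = 375.70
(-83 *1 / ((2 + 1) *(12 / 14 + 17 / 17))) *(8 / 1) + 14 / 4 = -9023 / 78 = -115.68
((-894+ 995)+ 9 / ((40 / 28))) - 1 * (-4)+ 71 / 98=27446 / 245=112.02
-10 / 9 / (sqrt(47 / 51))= -10 * sqrt(2397) / 423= -1.16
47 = 47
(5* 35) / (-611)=-0.29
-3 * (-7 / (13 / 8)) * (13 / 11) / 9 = 1.70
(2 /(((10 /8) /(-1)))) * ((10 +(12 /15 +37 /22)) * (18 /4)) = -24714 /275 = -89.87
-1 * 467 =-467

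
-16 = -16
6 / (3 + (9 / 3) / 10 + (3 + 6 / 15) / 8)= 240 / 149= 1.61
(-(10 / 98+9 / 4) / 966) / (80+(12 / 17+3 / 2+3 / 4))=-7837 / 267011094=-0.00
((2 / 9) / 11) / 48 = 1 / 2376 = 0.00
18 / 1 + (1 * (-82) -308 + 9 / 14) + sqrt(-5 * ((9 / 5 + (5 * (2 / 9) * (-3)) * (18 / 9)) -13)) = -5199 / 14 + 2 * sqrt(201) / 3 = -361.91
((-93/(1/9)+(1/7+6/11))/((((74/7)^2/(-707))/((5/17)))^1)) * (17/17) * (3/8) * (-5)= -351502725/120472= -2917.71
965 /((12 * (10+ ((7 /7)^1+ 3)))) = 965 /168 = 5.74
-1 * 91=-91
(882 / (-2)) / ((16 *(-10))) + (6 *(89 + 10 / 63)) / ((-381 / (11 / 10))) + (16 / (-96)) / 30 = 102943 / 85344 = 1.21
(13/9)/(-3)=-13/27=-0.48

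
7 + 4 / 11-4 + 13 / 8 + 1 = 527 / 88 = 5.99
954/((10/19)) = 9063/5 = 1812.60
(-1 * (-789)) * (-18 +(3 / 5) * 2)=-13255.20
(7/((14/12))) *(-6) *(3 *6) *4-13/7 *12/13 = -18156/7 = -2593.71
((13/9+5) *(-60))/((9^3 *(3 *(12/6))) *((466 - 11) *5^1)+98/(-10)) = -5800/149262603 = -0.00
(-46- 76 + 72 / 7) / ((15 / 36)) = -9384 / 35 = -268.11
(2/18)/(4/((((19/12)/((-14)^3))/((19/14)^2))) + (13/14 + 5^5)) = -0.00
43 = 43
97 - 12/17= 1637/17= 96.29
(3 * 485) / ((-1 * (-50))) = 291 / 10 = 29.10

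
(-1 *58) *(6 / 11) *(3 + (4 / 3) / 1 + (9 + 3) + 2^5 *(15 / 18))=-1360.36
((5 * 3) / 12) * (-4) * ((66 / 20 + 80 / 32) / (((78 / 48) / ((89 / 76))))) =-5162 / 247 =-20.90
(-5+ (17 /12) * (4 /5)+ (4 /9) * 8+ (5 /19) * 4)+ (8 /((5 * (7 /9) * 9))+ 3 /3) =11791 /5985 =1.97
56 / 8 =7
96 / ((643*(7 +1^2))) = 12 / 643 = 0.02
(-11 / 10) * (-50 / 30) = 11 / 6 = 1.83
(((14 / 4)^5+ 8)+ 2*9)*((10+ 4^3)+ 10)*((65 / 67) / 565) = 4815447 / 60568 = 79.50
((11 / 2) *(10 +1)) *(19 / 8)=2299 / 16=143.69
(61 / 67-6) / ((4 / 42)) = -7161 / 134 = -53.44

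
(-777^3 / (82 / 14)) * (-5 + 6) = -3283682031 / 41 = -80089805.63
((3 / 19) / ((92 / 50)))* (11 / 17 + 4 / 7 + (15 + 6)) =99150 / 52003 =1.91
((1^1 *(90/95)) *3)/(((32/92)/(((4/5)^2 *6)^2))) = 1430784/11875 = 120.49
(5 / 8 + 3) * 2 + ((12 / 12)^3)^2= 33 / 4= 8.25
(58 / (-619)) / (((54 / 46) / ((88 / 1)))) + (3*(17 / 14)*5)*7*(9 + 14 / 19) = 783974879 / 635094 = 1234.42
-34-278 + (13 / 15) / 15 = -70187 / 225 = -311.94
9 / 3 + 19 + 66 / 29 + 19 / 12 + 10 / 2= 10739 / 348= 30.86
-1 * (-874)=874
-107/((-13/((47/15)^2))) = 236363/2925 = 80.81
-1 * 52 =-52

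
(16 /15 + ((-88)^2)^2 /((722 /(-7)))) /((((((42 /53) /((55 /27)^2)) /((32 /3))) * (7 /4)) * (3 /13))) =-80413309.56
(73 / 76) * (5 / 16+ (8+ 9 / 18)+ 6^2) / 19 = 52341 / 23104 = 2.27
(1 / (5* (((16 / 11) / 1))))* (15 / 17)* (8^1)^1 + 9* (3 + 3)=54.97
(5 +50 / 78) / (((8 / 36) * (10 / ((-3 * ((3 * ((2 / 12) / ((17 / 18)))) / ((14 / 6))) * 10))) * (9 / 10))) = -19.20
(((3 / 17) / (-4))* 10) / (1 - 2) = 15 / 34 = 0.44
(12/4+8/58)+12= 439/29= 15.14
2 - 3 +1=0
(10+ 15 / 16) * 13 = 2275 / 16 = 142.19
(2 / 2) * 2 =2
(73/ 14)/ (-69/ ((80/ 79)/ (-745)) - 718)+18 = 100890170/ 5604977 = 18.00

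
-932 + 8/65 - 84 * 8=-104252/65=-1603.88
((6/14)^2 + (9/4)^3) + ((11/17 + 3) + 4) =1024729/53312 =19.22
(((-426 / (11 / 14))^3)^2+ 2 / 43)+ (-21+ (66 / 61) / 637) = 75190596749129509735093896977 / 2960014468411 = 25402104466568183.27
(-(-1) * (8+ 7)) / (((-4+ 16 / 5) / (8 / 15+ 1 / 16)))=-715 / 64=-11.17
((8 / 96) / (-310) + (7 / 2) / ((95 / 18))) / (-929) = -46853 / 65661720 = -0.00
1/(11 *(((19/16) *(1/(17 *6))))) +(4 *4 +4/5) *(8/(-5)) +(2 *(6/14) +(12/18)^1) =-17.55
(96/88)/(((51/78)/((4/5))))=1248/935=1.33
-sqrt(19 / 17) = -sqrt(323) / 17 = -1.06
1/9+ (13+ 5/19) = 2287/171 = 13.37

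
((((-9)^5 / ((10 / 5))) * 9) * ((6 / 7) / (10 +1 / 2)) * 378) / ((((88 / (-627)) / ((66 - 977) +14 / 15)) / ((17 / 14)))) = -63268248214611 / 980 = -64559436953.68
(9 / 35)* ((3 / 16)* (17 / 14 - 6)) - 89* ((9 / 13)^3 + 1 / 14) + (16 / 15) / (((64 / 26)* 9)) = -16775385287 / 465060960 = -36.07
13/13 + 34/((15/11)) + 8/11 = 4399/165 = 26.66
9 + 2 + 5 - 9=7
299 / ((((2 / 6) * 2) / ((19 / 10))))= 17043 / 20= 852.15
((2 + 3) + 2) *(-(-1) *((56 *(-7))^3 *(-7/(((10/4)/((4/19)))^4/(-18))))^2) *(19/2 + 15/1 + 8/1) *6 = 263839633689773294061241761792/1326840862578125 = 198847986319262.38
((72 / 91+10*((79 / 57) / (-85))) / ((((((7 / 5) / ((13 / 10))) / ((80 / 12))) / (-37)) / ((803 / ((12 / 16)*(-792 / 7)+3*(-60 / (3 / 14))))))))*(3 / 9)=41.64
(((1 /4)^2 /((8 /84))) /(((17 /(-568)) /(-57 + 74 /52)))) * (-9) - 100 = -1151015 /104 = -11067.45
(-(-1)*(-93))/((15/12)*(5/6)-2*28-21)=2232/1823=1.22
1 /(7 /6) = 0.86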